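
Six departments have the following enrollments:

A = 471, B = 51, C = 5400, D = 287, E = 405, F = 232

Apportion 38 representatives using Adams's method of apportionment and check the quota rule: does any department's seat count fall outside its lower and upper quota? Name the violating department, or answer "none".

Standard quotas: A 2.614, B 0.283, C 29.974, D 1.593, E 2.248, F 1.288.
Adams allocation: A 3, B 1, C 27, D 2, E 3, F 2.
C has quota 29.974 (lower 29, upper 30) but receives 27 — outside the quota interval.

C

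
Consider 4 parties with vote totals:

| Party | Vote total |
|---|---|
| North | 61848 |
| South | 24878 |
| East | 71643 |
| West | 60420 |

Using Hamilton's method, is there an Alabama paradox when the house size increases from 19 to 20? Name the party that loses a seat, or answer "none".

At 19 seats: North 6, South 2, East 6, West 5.
At 20 seats: North 6, South 2, East 7, West 5.
No party's allocation decreased.

none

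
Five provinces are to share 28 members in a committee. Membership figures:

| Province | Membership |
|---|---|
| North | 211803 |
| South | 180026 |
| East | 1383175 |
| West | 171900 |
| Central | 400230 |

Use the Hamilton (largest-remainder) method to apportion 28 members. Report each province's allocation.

Total 2347134; standard divisor 2347134/28 ≈ 83826.214.
Standard quotas: North 2.5267, South 2.1476, East 16.5005, West 2.0507, Central 4.7745.
Lower quotas: North 2, South 2, East 16, West 2, Central 4 (sum 26, leaving 2 seats).
Remainders in descending order: Central 0.7745, North 0.5267, East 0.5005, South 0.1476, West 0.0507.
Largest remainders: Central, North receive the extra seats.

North: 3, South: 2, East: 16, West: 2, Central: 5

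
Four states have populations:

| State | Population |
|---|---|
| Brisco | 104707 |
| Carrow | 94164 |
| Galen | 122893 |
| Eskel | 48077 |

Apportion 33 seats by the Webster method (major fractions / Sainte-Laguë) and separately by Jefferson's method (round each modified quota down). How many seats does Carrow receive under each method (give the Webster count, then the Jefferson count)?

Webster: Brisco 9, Carrow 9, Galen 11, Eskel 4.
Jefferson: Brisco 10, Carrow 8, Galen 11, Eskel 4.
Carrow gets 9 under Webster and 8 under Jefferson.

9 and 8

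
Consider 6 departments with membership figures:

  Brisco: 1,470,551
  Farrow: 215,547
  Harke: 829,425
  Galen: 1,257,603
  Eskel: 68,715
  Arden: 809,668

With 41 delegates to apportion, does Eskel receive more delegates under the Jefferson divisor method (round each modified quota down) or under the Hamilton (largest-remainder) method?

Jefferson: Brisco 14, Farrow 2, Harke 7, Galen 11, Eskel 0, Arden 7.
Hamilton: Brisco 13, Farrow 2, Harke 7, Galen 11, Eskel 1, Arden 7.
Eskel gets 0 under Jefferson and 1 under Hamilton.

Hamilton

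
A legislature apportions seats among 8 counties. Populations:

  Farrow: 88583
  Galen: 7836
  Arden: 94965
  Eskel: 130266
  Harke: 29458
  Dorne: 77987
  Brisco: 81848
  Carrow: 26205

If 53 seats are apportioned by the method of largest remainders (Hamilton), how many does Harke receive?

3

Standard divisor: 537148 ÷ 53 ≈ 10134.868.
Standard quotas: Farrow 8.7404, Galen 0.7732, Arden 9.3701, Eskel 12.8533, Harke 2.9066, Dorne 7.6949, Brisco 8.0759, Carrow 2.5856.
Lower quotas: Farrow 8, Galen 0, Arden 9, Eskel 12, Harke 2, Dorne 7, Brisco 8, Carrow 2 (sum 48, leaving 5 seats).
Remainders in descending order: Harke 0.9066, Eskel 0.8533, Galen 0.7732, Farrow 0.7404, Dorne 0.6949, Carrow 0.5856, Arden 0.3701, Brisco 0.0759.
The surplus seats go to Harke, Eskel, Galen, Farrow, Dorne.
Harke receives 3.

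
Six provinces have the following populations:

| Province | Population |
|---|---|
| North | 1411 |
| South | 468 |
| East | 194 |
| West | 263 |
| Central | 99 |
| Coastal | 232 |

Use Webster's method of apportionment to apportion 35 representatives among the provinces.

Standard divisor 2667/35 ≈ 76.2; standard quotas: North 18.517, South 6.142, East 2.546, West 3.451, Central 1.299, Coastal 3.045.
Rounding to the nearest integer gives North 19, South 6, East 3, West 3, Central 1, Coastal 3 — total 35, matching the house size, so no adjustment is needed.

North: 19; South: 6; East: 3; West: 3; Central: 1; Coastal: 3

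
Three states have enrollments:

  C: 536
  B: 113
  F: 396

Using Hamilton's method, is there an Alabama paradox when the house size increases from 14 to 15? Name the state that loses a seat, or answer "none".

B

At 14 seats: C 7, B 2, F 5.
At 15 seats: C 8, B 1, F 6.
B drops from 2 to 1.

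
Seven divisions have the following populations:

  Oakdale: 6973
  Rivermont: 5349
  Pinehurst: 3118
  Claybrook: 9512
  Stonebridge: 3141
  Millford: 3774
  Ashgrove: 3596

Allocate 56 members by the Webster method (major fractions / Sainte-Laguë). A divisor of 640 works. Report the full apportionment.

With modified divisor 640: modified quotas Oakdale 10.895, Rivermont 8.358, Pinehurst 4.872, Claybrook 14.863, Stonebridge 4.908, Millford 5.897, Ashgrove 5.619.
Rounding to the nearest integer: Oakdale 11, Rivermont 8, Pinehurst 5, Claybrook 15, Stonebridge 5, Millford 6, Ashgrove 6 (total 56).

Oakdale: 11, Rivermont: 8, Pinehurst: 5, Claybrook: 15, Stonebridge: 5, Millford: 6, Ashgrove: 6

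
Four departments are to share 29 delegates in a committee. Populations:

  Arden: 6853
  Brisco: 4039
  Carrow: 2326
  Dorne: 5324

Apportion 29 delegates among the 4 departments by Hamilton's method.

Arden=11; Brisco=6; Carrow=4; Dorne=8

The standard divisor is 18542/29 ≈ 639.379.
Standard quotas: Arden 10.7182, Brisco 6.3171, Carrow 3.6379, Dorne 8.3268.
Lower quotas: Arden 10, Brisco 6, Carrow 3, Dorne 8 (sum 27, leaving 2 seats).
Remainders in descending order: Arden 0.7182, Carrow 0.6379, Dorne 0.3268, Brisco 0.3171.
Largest remainders: Arden, Carrow receive the extra seats.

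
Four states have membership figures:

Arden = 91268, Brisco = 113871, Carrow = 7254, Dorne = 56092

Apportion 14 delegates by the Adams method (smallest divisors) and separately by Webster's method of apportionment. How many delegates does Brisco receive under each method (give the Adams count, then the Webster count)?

Adams: Arden 5, Brisco 5, Carrow 1, Dorne 3.
Webster: Arden 5, Brisco 6, Carrow 0, Dorne 3.
Brisco gets 5 under Adams and 6 under Webster.

5 and 6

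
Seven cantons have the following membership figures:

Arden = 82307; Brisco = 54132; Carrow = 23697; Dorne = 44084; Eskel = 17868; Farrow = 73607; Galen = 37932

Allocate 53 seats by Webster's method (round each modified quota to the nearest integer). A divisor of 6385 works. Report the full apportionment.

With modified divisor 6385: modified quotas Arden 12.891, Brisco 8.478, Carrow 3.711, Dorne 6.904, Eskel 2.798, Farrow 11.528, Galen 5.941.
Rounding to the nearest integer: Arden 13, Brisco 8, Carrow 4, Dorne 7, Eskel 3, Farrow 12, Galen 6 (total 53).

Arden: 13, Brisco: 8, Carrow: 4, Dorne: 7, Eskel: 3, Farrow: 12, Galen: 6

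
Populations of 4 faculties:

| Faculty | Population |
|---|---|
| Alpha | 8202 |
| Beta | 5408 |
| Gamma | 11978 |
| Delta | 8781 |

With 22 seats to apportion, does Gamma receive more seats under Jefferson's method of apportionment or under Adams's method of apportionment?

Jefferson: Alpha 5, Beta 3, Gamma 8, Delta 6.
Adams: Alpha 5, Beta 4, Gamma 7, Delta 6.
Gamma gets 8 under Jefferson and 7 under Adams.

Jefferson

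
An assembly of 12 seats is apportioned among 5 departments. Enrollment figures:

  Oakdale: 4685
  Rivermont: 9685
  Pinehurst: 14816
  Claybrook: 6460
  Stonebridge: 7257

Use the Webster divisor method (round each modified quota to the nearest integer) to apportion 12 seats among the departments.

Standard divisor 42903/12 ≈ 3575.25; standard quotas: Oakdale 1.310, Rivermont 2.709, Pinehurst 4.144, Claybrook 1.807, Stonebridge 2.030.
Rounding to the nearest integer gives Oakdale 1, Rivermont 3, Pinehurst 4, Claybrook 2, Stonebridge 2 — total 12, matching the house size, so no adjustment is needed.

Oakdale=1, Rivermont=3, Pinehurst=4, Claybrook=2, Stonebridge=2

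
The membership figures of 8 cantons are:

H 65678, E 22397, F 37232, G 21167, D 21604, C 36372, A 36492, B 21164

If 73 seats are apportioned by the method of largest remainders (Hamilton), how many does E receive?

The standard divisor is 262106/73 ≈ 3590.493.
Standard quotas: H 18.2922, E 6.2379, F 10.3696, G 5.8953, D 6.0170, C 10.1301, A 10.1635, B 5.8945.
Lower quotas: H 18, E 6, F 10, G 5, D 6, C 10, A 10, B 5 (sum 70, leaving 3 seats).
Remainders in descending order: G 0.8953, B 0.8945, F 0.3696, H 0.2922, E 0.2379, A 0.1635, C 0.1301, D 0.0170.
The surplus seats go to G, B, F.
E receives 6.

6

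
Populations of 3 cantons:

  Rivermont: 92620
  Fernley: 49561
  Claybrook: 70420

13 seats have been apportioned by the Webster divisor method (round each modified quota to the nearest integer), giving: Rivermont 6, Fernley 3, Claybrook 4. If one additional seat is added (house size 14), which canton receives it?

Claybrook

Priority for the next seat is population ÷ (current seats + 0.5).
Priorities: Rivermont 14249.231, Fernley 14160.286, Claybrook 15648.889.
Highest priority: Claybrook.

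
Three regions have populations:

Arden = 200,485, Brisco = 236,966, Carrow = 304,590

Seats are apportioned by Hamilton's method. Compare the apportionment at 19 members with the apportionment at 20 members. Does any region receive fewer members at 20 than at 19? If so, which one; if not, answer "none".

At 19 seats: Arden 5, Brisco 6, Carrow 8.
At 20 seats: Arden 6, Brisco 6, Carrow 8.
No region's allocation decreased.

none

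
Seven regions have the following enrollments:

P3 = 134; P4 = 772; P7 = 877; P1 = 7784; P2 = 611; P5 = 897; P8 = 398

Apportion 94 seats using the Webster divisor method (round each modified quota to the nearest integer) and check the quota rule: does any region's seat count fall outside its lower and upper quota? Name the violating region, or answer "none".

P1

Standard quotas: P3 1.098, P4 6.325, P7 7.185, P1 63.775, P2 5.006, P5 7.349, P8 3.261.
Webster allocation: P3 1, P4 6, P7 7, P1 65, P2 5, P5 7, P8 3.
P1 has quota 63.775 (lower 63, upper 64) but receives 65 — outside the quota interval.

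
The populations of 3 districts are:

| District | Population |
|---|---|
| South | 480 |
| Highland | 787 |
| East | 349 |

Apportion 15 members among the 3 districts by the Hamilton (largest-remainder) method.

Standard divisor: 1616 ÷ 15 ≈ 107.733.
Standard quotas: South 4.455, Highland 7.305, East 3.239.
Lower quotas: South 4, Highland 7, East 3 (sum 14, leaving 1 seat).
Remainders in descending order: South 0.455, Highland 0.305, East 0.239.
Largest remainder: South receives the extra seat.

South=5, Highland=7, East=3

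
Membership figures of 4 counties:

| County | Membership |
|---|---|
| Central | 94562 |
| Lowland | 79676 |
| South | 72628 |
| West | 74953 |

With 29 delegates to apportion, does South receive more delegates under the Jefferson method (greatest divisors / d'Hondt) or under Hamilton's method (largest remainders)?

Hamilton

Jefferson: Central 9, Lowland 7, South 6, West 7.
Hamilton: Central 8, Lowland 7, South 7, West 7.
South gets 6 under Jefferson and 7 under Hamilton.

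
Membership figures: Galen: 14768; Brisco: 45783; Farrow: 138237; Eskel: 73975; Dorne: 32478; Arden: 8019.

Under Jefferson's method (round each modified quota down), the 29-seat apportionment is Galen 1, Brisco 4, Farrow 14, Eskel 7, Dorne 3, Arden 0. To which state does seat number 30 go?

Priority for the next seat is population ÷ (current seats + 1).
Priorities: Galen 7384.000, Brisco 9156.600, Farrow 9215.800, Eskel 9246.875, Dorne 8119.500, Arden 8019.000.
Highest priority: Eskel.

Eskel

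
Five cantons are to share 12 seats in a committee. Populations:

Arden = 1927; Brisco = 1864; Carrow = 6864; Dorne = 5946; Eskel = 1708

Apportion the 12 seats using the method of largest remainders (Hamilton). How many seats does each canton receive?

Total 18309; standard divisor 18309/12 ≈ 1525.75.
Standard quotas: Arden 1.2630, Brisco 1.2217, Carrow 4.4988, Dorne 3.8971, Eskel 1.1194.
Lower quotas: Arden 1, Brisco 1, Carrow 4, Dorne 3, Eskel 1 (sum 10, leaving 2 seats).
Remainders in descending order: Dorne 0.8971, Carrow 0.4988, Arden 0.2630, Brisco 0.2217, Eskel 0.1194.
The surplus seats go to Dorne, Carrow.

Arden 1; Brisco 1; Carrow 5; Dorne 4; Eskel 1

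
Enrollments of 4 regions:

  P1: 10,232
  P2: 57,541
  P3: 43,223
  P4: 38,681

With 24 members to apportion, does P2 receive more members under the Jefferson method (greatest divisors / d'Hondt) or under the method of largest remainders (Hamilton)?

Jefferson

Jefferson: P1 1, P2 10, P3 7, P4 6.
Hamilton: P1 2, P2 9, P3 7, P4 6.
P2 gets 10 under Jefferson and 9 under Hamilton.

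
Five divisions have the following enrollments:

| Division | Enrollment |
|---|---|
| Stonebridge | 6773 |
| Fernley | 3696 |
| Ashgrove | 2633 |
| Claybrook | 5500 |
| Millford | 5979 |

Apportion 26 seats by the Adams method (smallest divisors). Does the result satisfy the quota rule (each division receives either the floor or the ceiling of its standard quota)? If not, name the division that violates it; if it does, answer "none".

Standard quotas: Stonebridge 7.164, Fernley 3.909, Ashgrove 2.785, Claybrook 5.818, Millford 6.324.
Adams allocation: Stonebridge 7, Fernley 4, Ashgrove 3, Claybrook 6, Millford 6.
Every allocation lies between the lower and upper quota.

none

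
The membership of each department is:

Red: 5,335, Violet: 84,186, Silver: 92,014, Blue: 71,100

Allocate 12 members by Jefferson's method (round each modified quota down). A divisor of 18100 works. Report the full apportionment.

Red 0; Violet 4; Silver 5; Blue 3

With modified divisor 18100: modified quotas Red 0.295, Violet 4.651, Silver 5.084, Blue 3.928.
Rounding down: Red 0, Violet 4, Silver 5, Blue 3 (total 12).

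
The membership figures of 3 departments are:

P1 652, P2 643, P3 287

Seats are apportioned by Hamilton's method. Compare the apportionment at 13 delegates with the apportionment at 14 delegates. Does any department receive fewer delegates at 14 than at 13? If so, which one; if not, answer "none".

At 13 seats: P1 5, P2 5, P3 3.
At 14 seats: P1 6, P2 6, P3 2.
P3 drops from 3 to 2.

P3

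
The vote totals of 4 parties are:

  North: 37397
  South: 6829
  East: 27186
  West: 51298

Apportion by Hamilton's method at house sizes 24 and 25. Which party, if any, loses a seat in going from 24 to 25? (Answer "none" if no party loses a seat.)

At 24 seats: North 7, South 2, East 5, West 10.
At 25 seats: North 8, South 1, East 6, West 10.
South drops from 2 to 1.

South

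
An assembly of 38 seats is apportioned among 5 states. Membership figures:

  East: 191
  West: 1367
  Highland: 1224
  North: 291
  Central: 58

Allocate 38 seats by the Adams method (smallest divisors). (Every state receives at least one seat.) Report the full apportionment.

East 3; West 16; Highland 14; North 4; Central 1

Standard divisor 3131/38 ≈ 82.395; standard quotas: East 2.318, West 16.591, Highland 14.855, North 3.532, Central 0.704.
Rounding up gives 3, 17, 15, 4, 1 = 40 seats, so the divisor must be adjusted.
With modified divisor 90: modified quotas East 2.122, West 15.189, Highland 13.600, North 3.233, Central 0.644.
Rounding up: East 3, West 16, Highland 14, North 4, Central 1 (total 38).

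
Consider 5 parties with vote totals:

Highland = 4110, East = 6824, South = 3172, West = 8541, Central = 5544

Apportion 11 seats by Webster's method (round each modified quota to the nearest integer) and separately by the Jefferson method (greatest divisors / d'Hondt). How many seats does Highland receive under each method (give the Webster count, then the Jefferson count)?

2 and 1

Webster: Highland 2, East 3, South 1, West 3, Central 2.
Jefferson: Highland 1, East 3, South 1, West 4, Central 2.
Highland gets 2 under Webster and 1 under Jefferson.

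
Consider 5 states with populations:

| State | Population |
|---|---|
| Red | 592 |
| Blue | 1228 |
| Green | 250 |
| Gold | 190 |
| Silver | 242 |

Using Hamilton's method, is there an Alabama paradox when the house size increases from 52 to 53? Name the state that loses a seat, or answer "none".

At 52 seats: Red 12, Blue 26, Green 5, Gold 4, Silver 5.
At 53 seats: Red 13, Blue 26, Green 5, Gold 4, Silver 5.
No state's allocation decreased.

none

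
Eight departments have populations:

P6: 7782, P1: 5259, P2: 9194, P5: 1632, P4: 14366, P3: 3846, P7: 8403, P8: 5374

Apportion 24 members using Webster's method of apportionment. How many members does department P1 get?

2

Standard divisor 55856/24 ≈ 2327.333; standard quotas: P6 3.344, P1 2.260, P2 3.950, P5 0.701, P4 6.173, P3 1.653, P7 3.611, P8 2.309.
Rounding to the nearest integer gives P6 3, P1 2, P2 4, P5 1, P4 6, P3 2, P7 4, P8 2 — total 24, matching the house size, so no adjustment is needed.
P1 receives 2.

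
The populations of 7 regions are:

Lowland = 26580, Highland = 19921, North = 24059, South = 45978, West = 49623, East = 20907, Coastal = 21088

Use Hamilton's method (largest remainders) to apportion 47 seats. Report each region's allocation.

Standard divisor: 208156 ÷ 47 ≈ 4428.851.
Standard quotas: Lowland 6.0016, Highland 4.4980, North 5.4323, South 10.3815, West 11.2045, East 4.7206, Coastal 4.7615.
Lower quotas: Lowland 6, Highland 4, North 5, South 10, West 11, East 4, Coastal 4 (sum 44, leaving 3 seats).
Remainders in descending order: Coastal 0.7615, East 0.7206, Highland 0.4980, North 0.4323, South 0.3815, West 0.2045, Lowland 0.0016.
Largest remainders: Coastal, East, Highland receive the extra seats.

Lowland 6; Highland 5; North 5; South 10; West 11; East 5; Coastal 5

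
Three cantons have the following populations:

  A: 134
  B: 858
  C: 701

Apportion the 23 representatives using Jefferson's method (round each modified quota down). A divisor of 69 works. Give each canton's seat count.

A=1, B=12, C=10

With modified divisor 69: modified quotas A 1.942, B 12.435, C 10.159.
Rounding down: A 1, B 12, C 10 (total 23).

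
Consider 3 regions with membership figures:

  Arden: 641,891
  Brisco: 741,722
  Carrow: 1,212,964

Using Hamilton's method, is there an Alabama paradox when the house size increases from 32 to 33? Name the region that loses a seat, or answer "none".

none

At 32 seats: Arden 8, Brisco 9, Carrow 15.
At 33 seats: Arden 8, Brisco 10, Carrow 15.
No region's allocation decreased.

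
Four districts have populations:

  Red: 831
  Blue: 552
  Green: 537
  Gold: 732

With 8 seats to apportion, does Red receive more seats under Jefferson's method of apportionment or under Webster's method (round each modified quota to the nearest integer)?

Jefferson

Jefferson: Red 3, Blue 2, Green 1, Gold 2.
Webster: Red 2, Blue 2, Green 2, Gold 2.
Red gets 3 under Jefferson and 2 under Webster.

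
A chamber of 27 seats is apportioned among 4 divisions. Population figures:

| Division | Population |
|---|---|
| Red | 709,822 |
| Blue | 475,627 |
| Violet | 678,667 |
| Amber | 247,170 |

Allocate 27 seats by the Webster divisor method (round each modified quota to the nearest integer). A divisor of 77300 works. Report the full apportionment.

Red 9; Blue 6; Violet 9; Amber 3

With modified divisor 77300: modified quotas Red 9.183, Blue 6.153, Violet 8.780, Amber 3.198.
Rounding to the nearest integer: Red 9, Blue 6, Violet 9, Amber 3 (total 27).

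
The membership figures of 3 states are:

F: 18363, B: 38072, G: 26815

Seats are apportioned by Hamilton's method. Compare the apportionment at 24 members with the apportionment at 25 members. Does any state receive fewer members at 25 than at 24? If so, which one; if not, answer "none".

none

At 24 seats: F 5, B 11, G 8.
At 25 seats: F 6, B 11, G 8.
No state's allocation decreased.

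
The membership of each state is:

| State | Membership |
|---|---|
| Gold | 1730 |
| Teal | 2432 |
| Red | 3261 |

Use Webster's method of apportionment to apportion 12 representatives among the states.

Gold: 3, Teal: 4, Red: 5

Standard divisor 7423/12 ≈ 618.583; standard quotas: Gold 2.797, Teal 3.932, Red 5.272.
Rounding to the nearest integer gives Gold 3, Teal 4, Red 5 — total 12, matching the house size, so no adjustment is needed.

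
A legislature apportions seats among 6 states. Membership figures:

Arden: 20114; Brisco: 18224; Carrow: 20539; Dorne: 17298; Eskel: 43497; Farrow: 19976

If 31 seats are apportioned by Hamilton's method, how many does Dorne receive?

4

Standard divisor: 139648 ÷ 31 ≈ 4504.774.
Standard quotas: Arden 4.4650, Brisco 4.0455, Carrow 4.5594, Dorne 3.8399, Eskel 9.6558, Farrow 4.4344.
Lower quotas: Arden 4, Brisco 4, Carrow 4, Dorne 3, Eskel 9, Farrow 4 (sum 28, leaving 3 seats).
Remainders in descending order: Dorne 0.8399, Eskel 0.6558, Carrow 0.5594, Arden 0.4650, Farrow 0.4344, Brisco 0.0455.
The surplus seats go to Dorne, Eskel, Carrow.
Dorne receives 4.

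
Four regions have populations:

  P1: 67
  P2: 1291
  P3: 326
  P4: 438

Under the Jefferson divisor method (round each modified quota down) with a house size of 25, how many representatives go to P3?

Standard divisor 2122/25 ≈ 84.88; standard quotas: P1 0.789, P2 15.210, P3 3.841, P4 5.160.
Rounding down gives 0, 15, 3, 5 = 23 seats, so the divisor must be adjusted.
With modified divisor 80: modified quotas P1 0.838, P2 16.137, P3 4.075, P4 5.475.
Rounding down: P1 0, P2 16, P3 4, P4 5 (total 25).
P3 receives 4.

4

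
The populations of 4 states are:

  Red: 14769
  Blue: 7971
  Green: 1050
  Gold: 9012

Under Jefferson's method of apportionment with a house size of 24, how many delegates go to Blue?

Standard divisor 32802/24 ≈ 1366.75; standard quotas: Red 10.806, Blue 5.832, Green 0.768, Gold 6.594.
Rounding down gives 10, 5, 0, 6 = 21 seats, so the divisor must be adjusted.
With modified divisor 1260: modified quotas Red 11.721, Blue 6.326, Green 0.833, Gold 7.152.
Rounding down: Red 11, Blue 6, Green 0, Gold 7 (total 24).
Blue receives 6.

6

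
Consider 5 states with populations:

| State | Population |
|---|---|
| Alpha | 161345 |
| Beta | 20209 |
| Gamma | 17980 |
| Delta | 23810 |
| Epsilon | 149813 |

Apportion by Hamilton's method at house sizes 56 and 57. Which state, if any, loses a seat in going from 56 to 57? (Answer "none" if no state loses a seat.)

At 56 seats: Alpha 24, Beta 3, Gamma 3, Delta 4, Epsilon 22.
At 57 seats: Alpha 25, Beta 3, Gamma 3, Delta 3, Epsilon 23.
Delta drops from 4 to 3.

Delta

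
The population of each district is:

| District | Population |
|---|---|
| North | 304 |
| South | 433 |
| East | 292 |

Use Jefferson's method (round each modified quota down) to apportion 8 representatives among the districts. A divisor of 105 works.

North 2, South 4, East 2

With modified divisor 105: modified quotas North 2.895, South 4.124, East 2.781.
Rounding down: North 2, South 4, East 2 (total 8).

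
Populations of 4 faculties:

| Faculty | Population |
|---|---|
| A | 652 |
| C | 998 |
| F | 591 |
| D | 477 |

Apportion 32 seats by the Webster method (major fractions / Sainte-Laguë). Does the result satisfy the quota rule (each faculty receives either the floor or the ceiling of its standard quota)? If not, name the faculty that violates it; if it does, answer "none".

none

Standard quotas: A 7.676, C 11.750, F 6.958, D 5.616.
Webster allocation: A 8, C 12, F 7, D 5.
Every allocation lies between the lower and upper quota.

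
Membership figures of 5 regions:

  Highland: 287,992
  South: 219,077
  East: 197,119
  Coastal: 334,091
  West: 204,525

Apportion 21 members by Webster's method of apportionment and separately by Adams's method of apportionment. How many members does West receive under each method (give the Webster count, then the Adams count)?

Webster: Highland 5, South 4, East 3, Coastal 6, West 3.
Adams: Highland 5, South 4, East 3, Coastal 5, West 4.
West gets 3 under Webster and 4 under Adams.

3 and 4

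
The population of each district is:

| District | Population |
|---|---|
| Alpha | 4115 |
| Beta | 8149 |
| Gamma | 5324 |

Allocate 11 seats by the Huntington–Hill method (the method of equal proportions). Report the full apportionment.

With divisor 1608: modified quotas Alpha 2.559, Beta 5.068, Gamma 3.311.
Geometric-mean thresholds: Alpha √(2·3)=2.449, Beta √(5·6)=5.477, Gamma √(3·4)=3.464.
Each quota rounded against its threshold gives Alpha 3, Beta 5, Gamma 3 (total 11).

Alpha=3, Beta=5, Gamma=3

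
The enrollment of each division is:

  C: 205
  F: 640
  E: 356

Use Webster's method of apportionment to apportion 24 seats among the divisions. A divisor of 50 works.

C: 4, F: 13, E: 7

With modified divisor 50: modified quotas C 4.100, F 12.800, E 7.120.
Rounding to the nearest integer: C 4, F 13, E 7 (total 24).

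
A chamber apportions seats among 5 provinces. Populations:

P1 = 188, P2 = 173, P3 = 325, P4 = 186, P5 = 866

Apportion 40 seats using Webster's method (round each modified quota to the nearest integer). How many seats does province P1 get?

4

Standard divisor 1738/40 ≈ 43.45; standard quotas: P1 4.327, P2 3.982, P3 7.480, P4 4.281, P5 19.931.
Rounding to the nearest integer gives 4, 4, 7, 4, 20 = 39 seats, so the divisor must be adjusted.
With modified divisor 43: modified quotas P1 4.372, P2 4.023, P3 7.558, P4 4.326, P5 20.140.
Rounding to the nearest integer: P1 4, P2 4, P3 8, P4 4, P5 20 (total 40).
P1 receives 4.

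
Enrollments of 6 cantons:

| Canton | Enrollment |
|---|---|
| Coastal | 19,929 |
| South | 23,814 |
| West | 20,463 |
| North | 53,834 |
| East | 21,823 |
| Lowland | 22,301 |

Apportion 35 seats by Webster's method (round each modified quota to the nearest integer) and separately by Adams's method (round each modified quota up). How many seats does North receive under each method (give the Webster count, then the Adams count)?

Webster: Coastal 4, South 5, West 4, North 12, East 5, Lowland 5.
Adams: Coastal 4, South 5, West 5, North 11, East 5, Lowland 5.
North gets 12 under Webster and 11 under Adams.

12 and 11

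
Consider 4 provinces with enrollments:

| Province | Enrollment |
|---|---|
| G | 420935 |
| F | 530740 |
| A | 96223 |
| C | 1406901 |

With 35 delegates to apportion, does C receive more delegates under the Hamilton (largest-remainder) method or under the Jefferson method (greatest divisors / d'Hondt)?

Hamilton: G 6, F 8, A 1, C 20.
Jefferson: G 6, F 7, A 1, C 21.
C gets 20 under Hamilton and 21 under Jefferson.

Jefferson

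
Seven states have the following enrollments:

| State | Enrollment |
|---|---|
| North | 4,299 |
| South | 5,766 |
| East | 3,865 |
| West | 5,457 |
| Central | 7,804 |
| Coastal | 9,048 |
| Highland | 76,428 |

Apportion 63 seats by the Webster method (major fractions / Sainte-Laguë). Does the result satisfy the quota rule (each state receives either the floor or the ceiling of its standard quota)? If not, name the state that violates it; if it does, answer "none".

Standard quotas: North 2.404, South 3.224, East 2.161, West 3.051, Central 4.364, Coastal 5.059, Highland 42.736.
Webster allocation: North 2, South 3, East 2, West 3, Central 4, Coastal 5, Highland 44.
Highland has quota 42.736 (lower 42, upper 43) but receives 44 — outside the quota interval.

Highland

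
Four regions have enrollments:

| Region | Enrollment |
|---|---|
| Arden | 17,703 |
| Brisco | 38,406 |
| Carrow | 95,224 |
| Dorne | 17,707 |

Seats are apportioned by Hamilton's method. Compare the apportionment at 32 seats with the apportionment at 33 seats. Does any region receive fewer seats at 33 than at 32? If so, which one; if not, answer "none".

At 32 seats: Arden 3, Brisco 7, Carrow 18, Dorne 4.
At 33 seats: Arden 3, Brisco 8, Carrow 19, Dorne 3.
Dorne drops from 4 to 3.

Dorne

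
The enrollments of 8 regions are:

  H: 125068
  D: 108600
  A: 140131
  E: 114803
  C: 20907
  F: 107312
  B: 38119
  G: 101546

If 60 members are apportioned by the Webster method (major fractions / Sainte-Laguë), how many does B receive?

Standard divisor 756486/60 ≈ 12608.1; standard quotas: H 9.920, D 8.614, A 11.114, E 9.105, C 1.658, F 8.511, B 3.023, G 8.054.
Rounding to the nearest integer gives 10, 9, 11, 9, 2, 9, 3, 8 = 61 seats, so the divisor must be adjusted.
With modified divisor 12700: modified quotas H 9.848, D 8.551, A 11.034, E 9.040, C 1.646, F 8.450, B 3.001, G 7.996.
Rounding to the nearest integer: H 10, D 9, A 11, E 9, C 2, F 8, B 3, G 8 (total 60).
B receives 3.

3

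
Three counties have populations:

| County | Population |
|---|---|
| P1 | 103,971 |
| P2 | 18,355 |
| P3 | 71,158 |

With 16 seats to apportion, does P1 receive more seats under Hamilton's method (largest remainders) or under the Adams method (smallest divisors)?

Hamilton

Hamilton: P1 9, P2 1, P3 6.
Adams: P1 8, P2 2, P3 6.
P1 gets 9 under Hamilton and 8 under Adams.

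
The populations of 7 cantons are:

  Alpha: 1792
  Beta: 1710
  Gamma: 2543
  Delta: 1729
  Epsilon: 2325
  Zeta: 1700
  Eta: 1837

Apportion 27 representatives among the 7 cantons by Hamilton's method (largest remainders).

The standard divisor is 13636/27 ≈ 505.037.
Standard quotas: Alpha 3.548, Beta 3.386, Gamma 5.035, Delta 3.424, Epsilon 4.604, Zeta 3.366, Eta 3.637.
Lower quotas: Alpha 3, Beta 3, Gamma 5, Delta 3, Epsilon 4, Zeta 3, Eta 3 (sum 24, leaving 3 seats).
Remainders in descending order: Eta 0.637, Epsilon 0.604, Alpha 0.548, Delta 0.424, Beta 0.386, Zeta 0.366, Gamma 0.035.
The surplus seats go to Eta, Epsilon, Alpha.

Alpha 4; Beta 3; Gamma 5; Delta 3; Epsilon 5; Zeta 3; Eta 4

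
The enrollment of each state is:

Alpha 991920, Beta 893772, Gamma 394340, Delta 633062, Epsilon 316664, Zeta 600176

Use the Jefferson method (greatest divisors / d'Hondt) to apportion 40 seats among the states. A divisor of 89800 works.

Alpha 11, Beta 9, Gamma 4, Delta 7, Epsilon 3, Zeta 6

With modified divisor 89800: modified quotas Alpha 11.046, Beta 9.953, Gamma 4.391, Delta 7.050, Epsilon 3.526, Zeta 6.683.
Rounding down: Alpha 11, Beta 9, Gamma 4, Delta 7, Epsilon 3, Zeta 6 (total 40).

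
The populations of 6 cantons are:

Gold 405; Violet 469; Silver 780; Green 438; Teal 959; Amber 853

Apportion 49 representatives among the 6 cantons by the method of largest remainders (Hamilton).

Gold 5, Violet 6, Silver 10, Green 5, Teal 12, Amber 11

Total 3904; standard divisor 3904/49 ≈ 79.673.
Standard quotas: Gold 5.083, Violet 5.887, Silver 9.790, Green 5.497, Teal 12.037, Amber 10.706.
Lower quotas: Gold 5, Violet 5, Silver 9, Green 5, Teal 12, Amber 10 (sum 46, leaving 3 seats).
Remainders in descending order: Violet 0.887, Silver 0.790, Amber 0.706, Green 0.497, Gold 0.083, Teal 0.037.
Largest remainders: Violet, Silver, Amber receive the extra seats.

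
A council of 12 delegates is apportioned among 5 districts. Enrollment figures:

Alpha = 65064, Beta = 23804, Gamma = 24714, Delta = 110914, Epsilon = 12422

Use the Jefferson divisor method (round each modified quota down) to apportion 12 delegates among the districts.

Alpha=4, Beta=1, Gamma=1, Delta=6, Epsilon=0

Standard divisor 236918/12 ≈ 19743.167; standard quotas: Alpha 3.296, Beta 1.206, Gamma 1.252, Delta 5.618, Epsilon 0.629.
Rounding down gives 3, 1, 1, 5, 0 = 10 seats, so the divisor must be adjusted.
With modified divisor 16100: modified quotas Alpha 4.041, Beta 1.479, Gamma 1.535, Delta 6.889, Epsilon 0.772.
Rounding down: Alpha 4, Beta 1, Gamma 1, Delta 6, Epsilon 0 (total 12).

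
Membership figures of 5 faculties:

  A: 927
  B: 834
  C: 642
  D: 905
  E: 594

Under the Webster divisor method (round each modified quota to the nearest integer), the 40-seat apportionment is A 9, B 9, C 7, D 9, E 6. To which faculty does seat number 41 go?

A

Priority for the next seat is population ÷ (current seats + 0.5).
Priorities: A 97.579, B 87.789, C 85.600, D 95.263, E 91.385.
Highest priority: A.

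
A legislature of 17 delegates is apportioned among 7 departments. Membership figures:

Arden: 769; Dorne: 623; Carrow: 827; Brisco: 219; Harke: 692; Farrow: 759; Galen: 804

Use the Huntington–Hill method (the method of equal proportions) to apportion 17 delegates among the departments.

With divisor 296: modified quotas Arden 2.598, Dorne 2.105, Carrow 2.794, Brisco 0.740, Harke 2.338, Farrow 2.564, Galen 2.716.
Geometric-mean thresholds: Arden √(2·3)=2.449, Dorne √(2·3)=2.449, Carrow √(2·3)=2.449, Brisco (min 1), Harke √(2·3)=2.449, Farrow √(2·3)=2.449, Galen √(2·3)=2.449.
Each quota rounded against its threshold gives Arden 3, Dorne 2, Carrow 3, Brisco 1, Harke 2, Farrow 3, Galen 3 (total 17).

Arden 3, Dorne 2, Carrow 3, Brisco 1, Harke 2, Farrow 3, Galen 3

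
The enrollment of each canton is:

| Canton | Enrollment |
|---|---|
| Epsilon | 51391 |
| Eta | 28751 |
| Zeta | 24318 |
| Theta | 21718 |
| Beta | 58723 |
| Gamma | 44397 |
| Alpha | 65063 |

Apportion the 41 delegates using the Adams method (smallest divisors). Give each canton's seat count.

Standard divisor 294361/41 ≈ 7179.537; standard quotas: Epsilon 7.158, Eta 4.005, Zeta 3.387, Theta 3.025, Beta 8.179, Gamma 6.184, Alpha 9.062.
Rounding up gives 8, 5, 4, 4, 9, 7, 10 = 47 seats, so the divisor must be adjusted.
With modified divisor 7800: modified quotas Epsilon 6.589, Eta 3.686, Zeta 3.118, Theta 2.784, Beta 7.529, Gamma 5.692, Alpha 8.341.
Rounding up: Epsilon 7, Eta 4, Zeta 4, Theta 3, Beta 8, Gamma 6, Alpha 9 (total 41).

Epsilon=7, Eta=4, Zeta=4, Theta=3, Beta=8, Gamma=6, Alpha=9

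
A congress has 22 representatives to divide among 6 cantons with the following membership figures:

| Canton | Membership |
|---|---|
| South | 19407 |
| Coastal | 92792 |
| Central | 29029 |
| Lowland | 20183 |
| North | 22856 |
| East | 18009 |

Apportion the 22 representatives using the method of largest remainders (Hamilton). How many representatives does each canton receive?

Total 202276; standard divisor 202276/22 ≈ 9194.364.
Standard quotas: South 2.1107, Coastal 10.0923, Central 3.1573, Lowland 2.1951, North 2.4859, East 1.9587.
Lower quotas: South 2, Coastal 10, Central 3, Lowland 2, North 2, East 1 (sum 20, leaving 2 seats).
Remainders in descending order: East 0.9587, North 0.4859, Lowland 0.1951, Central 0.1573, South 0.1107, Coastal 0.0923.
Largest remainders: East, North receive the extra seats.

South=2, Coastal=10, Central=3, Lowland=2, North=3, East=2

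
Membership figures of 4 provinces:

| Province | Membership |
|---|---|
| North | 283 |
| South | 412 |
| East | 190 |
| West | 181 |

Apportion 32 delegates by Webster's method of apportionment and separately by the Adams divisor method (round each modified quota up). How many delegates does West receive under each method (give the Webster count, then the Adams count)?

5 and 6

Webster: North 9, South 12, East 6, West 5.
Adams: North 8, South 12, East 6, West 6.
West gets 5 under Webster and 6 under Adams.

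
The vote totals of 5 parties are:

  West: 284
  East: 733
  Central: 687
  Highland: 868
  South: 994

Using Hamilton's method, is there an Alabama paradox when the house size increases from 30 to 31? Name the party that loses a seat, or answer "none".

At 30 seats: West 3, East 6, Central 6, Highland 7, South 8.
At 31 seats: West 2, East 6, Central 6, Highland 8, South 9.
West drops from 3 to 2.

West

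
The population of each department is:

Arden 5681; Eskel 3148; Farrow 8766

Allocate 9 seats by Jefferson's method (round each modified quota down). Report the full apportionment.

Arden 3, Eskel 1, Farrow 5

Standard divisor 17595/9 ≈ 1955; standard quotas: Arden 2.906, Eskel 1.610, Farrow 4.484.
Rounding down gives 2, 1, 4 = 7 seats, so the divisor must be adjusted.
With modified divisor 1700: modified quotas Arden 3.342, Eskel 1.852, Farrow 5.156.
Rounding down: Arden 3, Eskel 1, Farrow 5 (total 9).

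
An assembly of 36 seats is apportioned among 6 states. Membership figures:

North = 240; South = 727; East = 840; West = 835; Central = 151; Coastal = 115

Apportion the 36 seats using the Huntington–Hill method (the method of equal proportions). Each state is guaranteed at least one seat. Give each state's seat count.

With divisor 81: modified quotas North 2.963, South 8.975, East 10.370, West 10.309, Central 1.864, Coastal 1.420.
Geometric-mean thresholds: North √(2·3)=2.449, South √(8·9)=8.485, East √(10·11)=10.488, West √(10·11)=10.488, Central √(1·2)=1.414, Coastal √(1·2)=1.414.
Each quota rounded against its threshold gives North 3, South 9, East 10, West 10, Central 2, Coastal 2 (total 36).

North=3; South=9; East=10; West=10; Central=2; Coastal=2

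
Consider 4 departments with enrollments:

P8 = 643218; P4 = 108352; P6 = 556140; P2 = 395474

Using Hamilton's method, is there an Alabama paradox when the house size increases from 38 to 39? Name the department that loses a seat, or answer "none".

P4

At 38 seats: P8 14, P4 3, P6 12, P2 9.
At 39 seats: P8 15, P4 2, P6 13, P2 9.
P4 drops from 3 to 2.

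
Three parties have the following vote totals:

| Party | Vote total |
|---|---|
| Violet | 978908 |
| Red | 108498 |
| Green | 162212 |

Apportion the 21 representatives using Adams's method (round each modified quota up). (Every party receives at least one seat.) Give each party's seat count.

Violet 16, Red 2, Green 3

Standard divisor 1249618/21 ≈ 59505.619; standard quotas: Violet 16.451, Red 1.823, Green 2.726.
Rounding up gives 17, 2, 3 = 22 seats, so the divisor must be adjusted.
With modified divisor 63200: modified quotas Violet 15.489, Red 1.717, Green 2.567.
Rounding up: Violet 16, Red 2, Green 3 (total 21).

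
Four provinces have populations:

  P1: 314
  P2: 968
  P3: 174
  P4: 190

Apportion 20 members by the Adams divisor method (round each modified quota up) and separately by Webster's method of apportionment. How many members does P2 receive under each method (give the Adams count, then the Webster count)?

Adams: P1 4, P2 11, P3 2, P4 3.
Webster: P1 4, P2 12, P3 2, P4 2.
P2 gets 11 under Adams and 12 under Webster.

11 and 12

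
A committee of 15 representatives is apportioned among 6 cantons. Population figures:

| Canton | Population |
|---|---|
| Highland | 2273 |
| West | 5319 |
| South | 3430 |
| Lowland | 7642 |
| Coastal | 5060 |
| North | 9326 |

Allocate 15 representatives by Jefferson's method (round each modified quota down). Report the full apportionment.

Highland=1, West=2, South=1, Lowland=4, Coastal=2, North=5

Standard divisor 33050/15 ≈ 2203.333; standard quotas: Highland 1.032, West 2.414, South 1.557, Lowland 3.468, Coastal 2.297, North 4.233.
Rounding down gives 1, 2, 1, 3, 2, 4 = 13 seats, so the divisor must be adjusted.
With modified divisor 1800: modified quotas Highland 1.263, West 2.955, South 1.906, Lowland 4.246, Coastal 2.811, North 5.181.
Rounding down: Highland 1, West 2, South 1, Lowland 4, Coastal 2, North 5 (total 15).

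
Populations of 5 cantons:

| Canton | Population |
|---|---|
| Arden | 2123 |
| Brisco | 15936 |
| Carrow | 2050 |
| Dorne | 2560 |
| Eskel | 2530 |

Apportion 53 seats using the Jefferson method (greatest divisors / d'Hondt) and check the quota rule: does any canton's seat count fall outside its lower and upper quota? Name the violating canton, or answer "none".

Standard quotas: Arden 4.465, Brisco 33.518, Carrow 4.312, Dorne 5.384, Eskel 5.321.
Jefferson allocation: Arden 4, Brisco 35, Carrow 4, Dorne 5, Eskel 5.
Brisco has quota 33.518 (lower 33, upper 34) but receives 35 — outside the quota interval.

Brisco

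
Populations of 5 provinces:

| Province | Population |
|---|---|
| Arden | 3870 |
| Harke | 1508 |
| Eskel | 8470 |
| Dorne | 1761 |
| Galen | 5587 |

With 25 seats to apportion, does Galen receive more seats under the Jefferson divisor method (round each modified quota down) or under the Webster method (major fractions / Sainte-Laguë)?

Jefferson: Arden 5, Harke 1, Eskel 10, Dorne 2, Galen 7.
Webster: Arden 5, Harke 2, Eskel 10, Dorne 2, Galen 6.
Galen gets 7 under Jefferson and 6 under Webster.

Jefferson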